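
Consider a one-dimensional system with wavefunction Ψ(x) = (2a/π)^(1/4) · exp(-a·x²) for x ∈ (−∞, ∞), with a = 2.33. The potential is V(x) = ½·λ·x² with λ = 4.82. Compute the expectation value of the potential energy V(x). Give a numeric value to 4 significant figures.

⟨V⟩ = ∫ V(x)·|Ψ|² dx.
Gaussian moments: ∫x^(2j)·e^(−2ax²) dx = (2j−1)!!/(4a)^j · √(π/(2a)), odd powers integrate to 0; here √(π/(2a)) = 0.82107.
⟨V⟩ = 0.25858.

0.2586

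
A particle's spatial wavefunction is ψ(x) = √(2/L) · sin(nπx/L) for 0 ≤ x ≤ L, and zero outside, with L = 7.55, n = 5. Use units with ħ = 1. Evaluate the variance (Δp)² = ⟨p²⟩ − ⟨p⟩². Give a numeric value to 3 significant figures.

4.33

Compute ⟨p⟩ and ⟨p²⟩ separately; (Δp)² = ⟨p²⟩ − ⟨p⟩².
d/dx sin(nπx/L) = (nπ/L)·cos(nπx/L) and d²/dx² sin(nπx/L) = −(nπ/L)²·sin(nπx/L); on 0 ≤ x ≤ L, ∫sin²(nπx/L) dx = L/2 and ∫sin(nπx/L)·cos(nπx/L) dx = 0.
⟨p⟩ = 0.0000 and ⟨p²⟩ = 4.3286.
(Δp)² = 4.3286 − (0.0000)² = 4.3286.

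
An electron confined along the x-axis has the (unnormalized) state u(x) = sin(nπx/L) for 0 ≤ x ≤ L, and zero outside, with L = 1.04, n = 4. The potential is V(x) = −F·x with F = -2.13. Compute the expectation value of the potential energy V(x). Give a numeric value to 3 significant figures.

⟨V⟩ = ∫ V(x)·|u|² dx / ∫|u|² dx.
With sin²θ = (1 − cos2θ)/2 on 0 ≤ x ≤ L: ∫sin²(nπx/L) dx = L/2, ∫x·sin²(nπx/L) dx = L²/4, ∫x²·sin²(nπx/L) dx = L³·(1/6 − 1/(4n²π²)); higher powers xᵏ the same way, integrating xᵏ·cos(2nπx/L) by parts.
State is unnormalized: ∫|u|² dx = 0.52000, and ∫u*·V(x)·u dx = 0.57595, so ⟨V⟩ = 0.57595 / 0.52000.
⟨V⟩ = 1.1076.

1.11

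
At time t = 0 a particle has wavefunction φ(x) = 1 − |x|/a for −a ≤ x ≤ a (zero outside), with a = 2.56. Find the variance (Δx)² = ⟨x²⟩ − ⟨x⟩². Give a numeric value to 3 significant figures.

Compute ⟨x⟩ and ⟨x²⟩ separately, then (Δx)² = ⟨x²⟩ − ⟨x⟩².
φ is even, so ∫ over [−a, a] = 2∫₀ᵃ with φ = 1 − x/a there: ∫₀ᵃ (1 − x/a)² dx = a/3, ∫₀ᵃ x²(1 − x/a)² dx = a³/30, ∫₀ᵃ x⁴(1 − x/a)² dx = a⁵/105.
Normalization: ∫|φ|² dx = 1.7067.
⟨x⟩ = 0.0000 and ⟨x²⟩ = 0.65536.
(Δx)² = 0.65536 − (0.0000)² = 0.65536.

0.655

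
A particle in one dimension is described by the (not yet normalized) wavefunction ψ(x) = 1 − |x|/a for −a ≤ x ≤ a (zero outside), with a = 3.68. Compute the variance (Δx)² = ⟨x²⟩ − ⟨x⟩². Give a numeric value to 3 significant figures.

Compute ⟨x⟩ and ⟨x²⟩ separately, then (Δx)² = ⟨x²⟩ − ⟨x⟩².
ψ is even, so ∫ over [−a, a] = 2∫₀ᵃ with ψ = 1 − x/a there: ∫₀ᵃ (1 − x/a)² dx = a/3, ∫₀ᵃ x²(1 − x/a)² dx = a³/30, ∫₀ᵃ x⁴(1 − x/a)² dx = a⁵/105.
Normalization: ∫|ψ|² dx = 2.4533.
⟨x⟩ = 0.0000 and ⟨x²⟩ = 1.3542.
(Δx)² = 1.3542 − (0.0000)² = 1.3542.

1.35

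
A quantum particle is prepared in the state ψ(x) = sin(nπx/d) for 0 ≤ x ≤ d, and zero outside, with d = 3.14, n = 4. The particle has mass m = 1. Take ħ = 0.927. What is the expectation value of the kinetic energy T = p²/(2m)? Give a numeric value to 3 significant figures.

T = −(ħ²/2m) d²/dx², so ⟨T⟩ = −(ħ²/2m) ∫ ψ*·ψ'' dx / ∫|ψ|² dx; with m = 1.
d/dx sin(nπx/d) = (nπ/d)·cos(nπx/d) and d²/dx² sin(nπx/d) = −(nπ/d)²·sin(nπx/d); on 0 ≤ x ≤ d, ∫sin²(nπx/d) dx = d/2 and ∫sin(nπx/d)·cos(nπx/d) dx = 0.
State is unnormalized: ∫|ψ|² dx = 1.5700, and ∫ψ*·(−ħ²/2m · ψ'') dx = 10.804, so ⟨T⟩ = 10.804 / 1.5700.
⟨T⟩ = 6.8816.

6.88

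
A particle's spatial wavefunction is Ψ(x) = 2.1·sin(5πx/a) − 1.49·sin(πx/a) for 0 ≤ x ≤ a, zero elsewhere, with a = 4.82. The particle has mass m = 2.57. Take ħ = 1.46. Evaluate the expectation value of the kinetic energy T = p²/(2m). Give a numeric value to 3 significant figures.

2.99

T = −(ħ²/2m) d²/dx², so ⟨T⟩ = −(ħ²/2m) ∫ Ψ*·Ψ'' dx / ∫|Ψ|² dx; with m = 2.57.
d²/dx² sin(jπx/a) = −(jπ/a)²·sin(jπx/a); on 0 ≤ x ≤ a, ∫sin²(jπx/a) dx = a/2 and ∫sin(jπx/a)·sin(lπx/a) dx = 0 for j ≠ l, so only diagonal terms survive in ∫|Ψ|² and ∫Ψ·Ψ″; ∫Ψ·Ψ′ dx = [Ψ²/2] between the walls = 0.
State is unnormalized: ∫|Ψ|² dx = 15.979, and ∫Ψ*·(−ħ²/2m · Ψ'') dx = 47.753, so ⟨T⟩ = 47.753 / 15.979.
⟨T⟩ = 2.9886.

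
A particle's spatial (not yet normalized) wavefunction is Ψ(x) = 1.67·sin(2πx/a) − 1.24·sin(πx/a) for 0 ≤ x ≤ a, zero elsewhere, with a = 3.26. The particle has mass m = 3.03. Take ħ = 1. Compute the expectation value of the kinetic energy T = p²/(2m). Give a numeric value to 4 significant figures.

0.4496

T = −(ħ²/2m) d²/dx², so ⟨T⟩ = −(ħ²/2m) ∫ Ψ*·Ψ'' dx / ∫|Ψ|² dx; with m = 3.03.
d²/dx² sin(jπx/a) = −(jπ/a)²·sin(jπx/a); on 0 ≤ x ≤ a, ∫sin²(jπx/a) dx = a/2 and ∫sin(jπx/a)·sin(lπx/a) dx = 0 for j ≠ l, so only diagonal terms survive in ∫|Ψ|² and ∫Ψ·Ψ″; ∫Ψ·Ψ′ dx = [Ψ²/2] between the walls = 0.
State is unnormalized: ∫|Ψ|² dx = 7.0522, and ∫Ψ*·(−ħ²/2m · Ψ'') dx = 3.1707, so ⟨T⟩ = 3.1707 / 7.0522.
⟨T⟩ = 0.44960.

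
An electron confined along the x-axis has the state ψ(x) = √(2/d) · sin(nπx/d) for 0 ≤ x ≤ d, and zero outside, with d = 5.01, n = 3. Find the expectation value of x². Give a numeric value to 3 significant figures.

8.23

⟨x²⟩ = ∫ x²·|ψ|² dx (integrals over the domain).
With sin²θ = (1 − cos2θ)/2 on 0 ≤ x ≤ d: ∫sin²(nπx/d) dx = d/2, ∫x·sin²(nπx/d) dx = d²/4, ∫x²·sin²(nπx/d) dx = d³·(1/6 − 1/(4n²π²)); higher powers xᵏ the same way, integrating xᵏ·cos(2nπx/d) by parts.
⟨x²⟩ = 8.2254.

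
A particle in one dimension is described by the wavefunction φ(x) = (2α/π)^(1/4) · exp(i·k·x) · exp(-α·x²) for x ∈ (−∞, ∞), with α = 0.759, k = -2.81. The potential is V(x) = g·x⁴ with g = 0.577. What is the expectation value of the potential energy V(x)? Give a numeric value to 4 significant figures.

0.1878

⟨V⟩ = ∫ V(x)·|φ|² dx.
Gaussian moments: ∫x^(2j)·e^(−2αx²) dx = (2j−1)!!/(4α)^j · √(π/(2α)), odd powers integrate to 0; here √(π/(2α)) = 1.4386.
⟨V⟩ = 0.18780.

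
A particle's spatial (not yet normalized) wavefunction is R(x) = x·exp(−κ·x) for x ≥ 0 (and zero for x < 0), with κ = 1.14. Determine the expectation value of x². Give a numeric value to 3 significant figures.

⟨x²⟩ = ∫ x²·|R|² dx / ∫|R|² dx (integrals over the domain).
Every integrand reduces to terms xʲ·e^(−2κx) on [0, ∞); use ∫₀^∞ xʲ·e^(−2κx) dx = j!/(2κ)^(j+1).
State is unnormalized: ∫|R|² dx = 0.16874, and ∫R*·x²·R dx = 0.38953, so ⟨x²⟩ = 0.38953 / 0.16874.
⟨x²⟩ = 2.3084.

2.31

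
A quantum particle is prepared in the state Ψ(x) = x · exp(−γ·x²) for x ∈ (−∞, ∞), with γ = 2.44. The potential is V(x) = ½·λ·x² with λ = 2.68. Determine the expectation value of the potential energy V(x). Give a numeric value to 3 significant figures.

0.412

⟨V⟩ = ∫ V(x)·|Ψ|² dx / ∫|Ψ|² dx.
Expand each integrand as polynomial × e^(−2γx²) and use ∫x^(2j)·e^(−2γx²) dx = (2j−1)!!/(4γ)^j · √(π/(2γ)), odd powers → 0; here √(π/(2γ)) = 0.80235.
State is unnormalized: ∫|Ψ|² dx = 0.082208, and ∫Ψ*·V(x)·Ψ dx = 0.033860, so ⟨V⟩ = 0.033860 / 0.082208.
⟨V⟩ = 0.41189.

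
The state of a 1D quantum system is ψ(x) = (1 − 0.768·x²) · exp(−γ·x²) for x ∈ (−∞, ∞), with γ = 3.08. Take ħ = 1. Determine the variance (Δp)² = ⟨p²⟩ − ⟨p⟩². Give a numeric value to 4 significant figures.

Compute ⟨p⟩ and ⟨p²⟩ separately; (Δp)² = ⟨p²⟩ − ⟨p⟩².
Expand each integrand as polynomial × e^(−2γx²) and use ∫x^(2j)·e^(−2γx²) dx = (2j−1)!!/(4γ)^j · √(π/(2γ)), odd powers → 0; here √(π/(2γ)) = 0.71414. Differentiate with the product rule, d/dx e^(−γx²) = −2γx·e^(−γx²).
Normalization: ∫|ψ|² dx = 0.63343.
⟨p⟩ = 0.0000 and ⟨p²⟩ = 3.9998.
(Δp)² = 3.9998 − (0.0000)² = 3.9998.

4.000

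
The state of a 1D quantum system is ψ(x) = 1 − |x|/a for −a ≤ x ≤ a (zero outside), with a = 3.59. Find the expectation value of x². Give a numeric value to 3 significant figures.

⟨x²⟩ = ∫ x²·|ψ|² dx / ∫|ψ|² dx (integrals over the domain).
ψ is even, so ∫ over [−a, a] = 2∫₀ᵃ with ψ = 1 − x/a there: ∫₀ᵃ (1 − x/a)² dx = a/3, ∫₀ᵃ x²(1 − x/a)² dx = a³/30, ∫₀ᵃ x⁴(1 − x/a)² dx = a⁵/105.
State is unnormalized: ∫|ψ|² dx = 2.3933, and ∫ψ*·x²·ψ dx = 3.0846, so ⟨x²⟩ = 3.0846 / 2.3933.
⟨x²⟩ = 1.2888.

1.29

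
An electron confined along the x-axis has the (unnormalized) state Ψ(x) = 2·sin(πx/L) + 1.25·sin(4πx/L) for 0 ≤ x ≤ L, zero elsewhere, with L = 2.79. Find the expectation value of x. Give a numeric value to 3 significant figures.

⟨x⟩ = ∫ x·|Ψ|² dx / ∫|Ψ|² dx (integrals over the domain).
On 0 ≤ x ≤ L (j ≠ l): ∫sin²(jπx/L) dx = L/2, ∫sin(jπx/L)·sin(lπx/L) dx = 0; diagonal moments ∫x·sin²(jπx/L) dx = L²/4, ∫x²·sin²(jπx/L) dx = L³·(1/6 − 1/(4j²π²)); cross terms ∫x·sin(jπx/L)·sin(lπx/L) dx = 0 for j + l even and −4jlL²/(π²(j² − l²)²) for j + l odd, ∫x²·sin(jπx/L)·sin(lπx/L) dx = (−1)^(j+l)·4jlL³/(π²(j² − l²)²); higher powers the same way via product-to-sum and parts.
State is unnormalized: ∫|Ψ|² dx = 7.7597, and ∫Ψ*·x·Ψ dx = 10.544, so ⟨x⟩ = 10.544 / 7.7597.
⟨x⟩ = 1.3589.

1.36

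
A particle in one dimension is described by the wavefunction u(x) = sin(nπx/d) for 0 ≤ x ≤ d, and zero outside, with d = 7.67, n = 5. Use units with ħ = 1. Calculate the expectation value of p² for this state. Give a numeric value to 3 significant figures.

p² u = −ħ² d²u/dx²; ⟨p²⟩ = −ħ² ∫ u*·u'' dx / ∫|u|² dx.
d/dx sin(nπx/d) = (nπ/d)·cos(nπx/d) and d²/dx² sin(nπx/d) = −(nπ/d)²·sin(nπx/d); on 0 ≤ x ≤ d, ∫sin²(nπx/d) dx = d/2 and ∫sin(nπx/d)·cos(nπx/d) dx = 0.
State is unnormalized: ∫|u|² dx = 3.8350, and ∫u*·(−ħ² u'') dx = 16.085, so ⟨p²⟩ = 16.085 / 3.8350.
⟨p²⟩ = 4.1942.

4.19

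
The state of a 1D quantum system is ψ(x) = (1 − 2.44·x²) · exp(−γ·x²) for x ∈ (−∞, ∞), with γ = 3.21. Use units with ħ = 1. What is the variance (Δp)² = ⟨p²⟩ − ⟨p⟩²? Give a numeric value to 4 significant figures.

Compute ⟨p⟩ and ⟨p²⟩ separately; (Δp)² = ⟨p²⟩ − ⟨p⟩².
Expand each integrand as polynomial × e^(−2γx²) and use ∫x^(2j)·e^(−2γx²) dx = (2j−1)!!/(4γ)^j · √(π/(2γ)), odd powers → 0; here √(π/(2γ)) = 0.69953. Differentiate with the product rule, d/dx e^(−γx²) = −2γx·e^(−γx²).
Normalization: ∫|ψ|² dx = 0.50945.
⟨p⟩ = 0.0000 and ⟨p²⟩ = 7.1971.
(Δp)² = 7.1971 − (0.0000)² = 7.1971.

7.197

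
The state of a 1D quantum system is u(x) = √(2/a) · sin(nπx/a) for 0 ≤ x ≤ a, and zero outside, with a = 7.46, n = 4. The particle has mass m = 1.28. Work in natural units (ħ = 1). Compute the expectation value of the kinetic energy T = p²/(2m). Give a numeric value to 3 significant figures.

1.11

T = −(ħ²/2m) d²/dx², so ⟨T⟩ = −(ħ²/2m) ∫ u*·u'' dx; with m = 1.28.
d/dx sin(nπx/a) = (nπ/a)·cos(nπx/a) and d²/dx² sin(nπx/a) = −(nπ/a)²·sin(nπx/a); on 0 ≤ x ≤ a, ∫sin²(nπx/a) dx = a/2 and ∫sin(nπx/a)·cos(nπx/a) dx = 0.
⟨T⟩ = 1.1084.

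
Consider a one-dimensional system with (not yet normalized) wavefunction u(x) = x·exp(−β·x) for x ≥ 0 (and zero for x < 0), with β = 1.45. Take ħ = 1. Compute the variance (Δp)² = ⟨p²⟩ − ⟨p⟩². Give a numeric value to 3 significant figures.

2.10

Compute ⟨p⟩ and ⟨p²⟩ separately; (Δp)² = ⟨p²⟩ − ⟨p⟩².
Differentiate x·exp(−β·x) with the product rule; every integrand then reduces to terms xʲ·e^(−2βx) on [0, ∞), with ∫₀^∞ xʲ·e^(−2βx) dx = j!/(2β)^(j+1).
Normalization: ∫|u|² dx = 0.082004.
⟨p⟩ = 0.0000 and ⟨p²⟩ = 2.1025.
(Δp)² = 2.1025 − (0.0000)² = 2.1025.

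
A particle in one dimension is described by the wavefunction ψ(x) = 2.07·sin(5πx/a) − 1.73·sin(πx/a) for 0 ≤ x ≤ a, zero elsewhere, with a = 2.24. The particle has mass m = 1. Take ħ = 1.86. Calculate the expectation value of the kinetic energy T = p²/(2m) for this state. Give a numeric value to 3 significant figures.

T = −(ħ²/2m) d²/dx², so ⟨T⟩ = −(ħ²/2m) ∫ ψ*·ψ'' dx / ∫|ψ|² dx; with m = 1.
d²/dx² sin(jπx/a) = −(jπ/a)²·sin(jπx/a); on 0 ≤ x ≤ a, ∫sin²(jπx/a) dx = a/2 and ∫sin(jπx/a)·sin(lπx/a) dx = 0 for j ≠ l, so only diagonal terms survive in ∫|ψ|² and ∫ψ·ψ″; ∫ψ·ψ′ dx = [ψ²/2] between the walls = 0.
State is unnormalized: ∫|ψ|² dx = 8.1511, and ∫ψ*·(−ħ²/2m · ψ'') dx = 419.63, so ⟨T⟩ = 419.63 / 8.1511.
⟨T⟩ = 51.481.

51.5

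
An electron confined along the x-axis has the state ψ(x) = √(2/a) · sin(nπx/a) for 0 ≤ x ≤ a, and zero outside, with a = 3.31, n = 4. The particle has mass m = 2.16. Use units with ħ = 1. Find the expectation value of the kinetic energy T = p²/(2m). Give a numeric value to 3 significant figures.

3.34

T = −(ħ²/2m) d²/dx², so ⟨T⟩ = −(ħ²/2m) ∫ ψ*·ψ'' dx; with m = 2.16.
d/dx sin(nπx/a) = (nπ/a)·cos(nπx/a) and d²/dx² sin(nπx/a) = −(nπ/a)²·sin(nπx/a); on 0 ≤ x ≤ a, ∫sin²(nπx/a) dx = a/2 and ∫sin(nπx/a)·cos(nπx/a) dx = 0.
⟨T⟩ = 3.3364.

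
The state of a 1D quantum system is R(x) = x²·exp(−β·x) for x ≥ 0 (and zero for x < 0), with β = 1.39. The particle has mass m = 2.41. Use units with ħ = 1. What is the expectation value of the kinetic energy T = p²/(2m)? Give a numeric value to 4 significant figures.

0.1336

T = −(ħ²/2m) d²/dx², so ⟨T⟩ = −(ħ²/2m) ∫ R*·R'' dx / ∫|R|² dx; with m = 2.41.
Differentiate x²·exp(−β·x) with the product rule; every integrand then reduces to terms xʲ·e^(−2βx) on [0, ∞), with ∫₀^∞ xʲ·e^(−2βx) dx = j!/(2β)^(j+1).
State is unnormalized: ∫|R|² dx = 0.14454, and ∫R*·(−ħ²/2m · R'') dx = 0.019313, so ⟨T⟩ = 0.019313 / 0.14454.
⟨T⟩ = 0.13362.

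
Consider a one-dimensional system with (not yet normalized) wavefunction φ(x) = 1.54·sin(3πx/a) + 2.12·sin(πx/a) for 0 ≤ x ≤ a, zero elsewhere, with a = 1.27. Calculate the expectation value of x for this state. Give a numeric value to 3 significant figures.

0.635

⟨x⟩ = ∫ x·|φ|² dx / ∫|φ|² dx (integrals over the domain).
On 0 ≤ x ≤ a (j ≠ l): ∫sin²(jπx/a) dx = a/2, ∫sin(jπx/a)·sin(lπx/a) dx = 0; diagonal moments ∫x·sin²(jπx/a) dx = a²/4, ∫x²·sin²(jπx/a) dx = a³·(1/6 − 1/(4j²π²)); cross terms ∫x·sin(jπx/a)·sin(lπx/a) dx = 0 for j + l even and −4jla²/(π²(j² − l²)²) for j + l odd, ∫x²·sin(jπx/a)·sin(lπx/a) dx = (−1)^(j+l)·4jla³/(π²(j² − l²)²); higher powers the same way via product-to-sum and parts.
State is unnormalized: ∫|φ|² dx = 4.3599, and ∫φ*·x·φ dx = 2.7685, so ⟨x⟩ = 2.7685 / 4.3599.
⟨x⟩ = 0.63500.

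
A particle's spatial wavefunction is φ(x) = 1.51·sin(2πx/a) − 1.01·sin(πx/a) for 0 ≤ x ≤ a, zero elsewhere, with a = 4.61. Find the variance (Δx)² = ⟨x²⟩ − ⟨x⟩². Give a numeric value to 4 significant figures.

0.6632

Compute ⟨x⟩ and ⟨x²⟩ separately, then (Δx)² = ⟨x²⟩ − ⟨x⟩².
On 0 ≤ x ≤ a (j ≠ l): ∫sin²(jπx/a) dx = a/2, ∫sin(jπx/a)·sin(lπx/a) dx = 0; diagonal moments ∫x·sin²(jπx/a) dx = a²/4, ∫x²·sin²(jπx/a) dx = a³·(1/6 − 1/(4j²π²)); cross terms ∫x·sin(jπx/a)·sin(lπx/a) dx = 0 for j + l even and −4jla²/(π²(j² − l²)²) for j + l odd, ∫x²·sin(jπx/a)·sin(lπx/a) dx = (−1)^(j+l)·4jla³/(π²(j² − l²)²); higher powers the same way via product-to-sum and parts.
Normalization: ∫|φ|² dx = 7.6070.
⟨x⟩ = 3.0725 and ⟨x²⟩ = 10.103.
(Δx)² = 10.103 − (3.0725)² = 0.66323.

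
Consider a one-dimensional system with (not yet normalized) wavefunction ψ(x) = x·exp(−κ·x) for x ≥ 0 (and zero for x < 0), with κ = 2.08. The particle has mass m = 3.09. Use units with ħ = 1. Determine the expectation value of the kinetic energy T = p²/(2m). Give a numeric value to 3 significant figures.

0.700

T = −(ħ²/2m) d²/dx², so ⟨T⟩ = −(ħ²/2m) ∫ ψ*·ψ'' dx / ∫|ψ|² dx; with m = 3.09.
Differentiate x·exp(−κ·x) with the product rule; every integrand then reduces to terms xʲ·e^(−2κx) on [0, ∞), with ∫₀^∞ xʲ·e^(−2κx) dx = j!/(2κ)^(j+1).
State is unnormalized: ∫|ψ|² dx = 0.027781, and ∫ψ*·(−ħ²/2m · ψ'') dx = 0.019449, so ⟨T⟩ = 0.019449 / 0.027781.
⟨T⟩ = 0.70006.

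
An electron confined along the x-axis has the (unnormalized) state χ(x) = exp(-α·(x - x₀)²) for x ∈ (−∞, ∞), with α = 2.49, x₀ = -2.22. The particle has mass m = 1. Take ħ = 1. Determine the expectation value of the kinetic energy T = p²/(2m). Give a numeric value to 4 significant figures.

T = −(ħ²/2m) d²/dx², so ⟨T⟩ = −(ħ²/2m) ∫ χ*·χ'' dx / ∫|χ|² dx; with m = 1.
Gaussian moments (u = x − x₀): ∫u^(2j)·e^(−2αu²) du = (2j−1)!!/(4α)^j · √(π/(2α)), odd powers integrate to 0; here √(π/(2α)) = 0.79426. Derivatives: d/dx e^(−αu²) = −2αu·e^(−αu²), d²/dx² e^(−αu²) = (4α²u² − 2α)·e^(−αu²).
State is unnormalized: ∫|χ|² dx = 0.79426, and ∫χ*·(−ħ²/2m · χ'') dx = 0.98885, so ⟨T⟩ = 0.98885 / 0.79426.
⟨T⟩ = 1.2450.

1.245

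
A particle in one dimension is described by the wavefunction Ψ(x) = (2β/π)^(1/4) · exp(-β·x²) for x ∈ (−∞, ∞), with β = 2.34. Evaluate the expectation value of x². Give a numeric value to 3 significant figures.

0.107

⟨x²⟩ = ∫ x²·|Ψ|² dx (integrals over the domain).
Gaussian moments: ∫x^(2j)·e^(−2βx²) dx = (2j−1)!!/(4β)^j · √(π/(2β)), odd powers integrate to 0; here √(π/(2β)) = 0.81932.
⟨x²⟩ = 0.10684.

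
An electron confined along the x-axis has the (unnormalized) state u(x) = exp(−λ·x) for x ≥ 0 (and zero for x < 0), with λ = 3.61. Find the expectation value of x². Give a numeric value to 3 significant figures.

⟨x²⟩ = ∫ x²·|u|² dx / ∫|u|² dx (integrals over the domain).
Every integrand reduces to terms xʲ·e^(−2λx) on [0, ∞); use ∫₀^∞ xʲ·e^(−2λx) dx = j!/(2λ)^(j+1).
State is unnormalized: ∫|u|² dx = 0.13850, and ∫u*·x²·u dx = 0.0053140, so ⟨x²⟩ = 0.0053140 / 0.13850.
⟨x²⟩ = 0.038367.

0.0384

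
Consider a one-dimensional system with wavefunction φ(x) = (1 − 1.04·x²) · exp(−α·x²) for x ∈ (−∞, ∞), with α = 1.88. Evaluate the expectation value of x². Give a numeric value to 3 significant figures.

0.0779

⟨x²⟩ = ∫ x²·|φ|² dx / ∫|φ|² dx (integrals over the domain).
Expand each integrand as polynomial × e^(−2αx²) and use ∫x^(2j)·e^(−2αx²) dx = (2j−1)!!/(4α)^j · √(π/(2α)), odd powers → 0; here √(π/(2α)) = 0.91407.
State is unnormalized: ∫|φ|² dx = 0.71369, and ∫φ*·x²·φ dx = 0.055562, so ⟨x²⟩ = 0.055562 / 0.71369.
⟨x²⟩ = 0.077852.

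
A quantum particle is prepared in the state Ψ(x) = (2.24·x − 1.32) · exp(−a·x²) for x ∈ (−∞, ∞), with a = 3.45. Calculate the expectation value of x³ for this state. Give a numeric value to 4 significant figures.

-0.04423

⟨x³⟩ = ∫ x³·|Ψ|² dx / ∫|Ψ|² dx (integrals over the domain).
Expand each integrand as polynomial × e^(−2ax²) and use ∫x^(2j)·e^(−2ax²) dx = (2j−1)!!/(4a)^j · √(π/(2a)), odd powers → 0; here √(π/(2a)) = 0.67476.
State is unnormalized: ∫|Ψ|² dx = 1.4210, and ∫Ψ*·x³·Ψ dx = -0.062859, so ⟨x³⟩ = -0.062859 / 1.4210.
⟨x³⟩ = -0.044234.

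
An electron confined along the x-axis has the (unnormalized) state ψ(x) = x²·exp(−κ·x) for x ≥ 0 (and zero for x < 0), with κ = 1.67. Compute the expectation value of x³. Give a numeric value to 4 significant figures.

⟨x³⟩ = ∫ x³·|ψ|² dx / ∫|ψ|² dx (integrals over the domain).
Every integrand reduces to terms xʲ·e^(−2κx) on [0, ∞); use ∫₀^∞ xʲ·e^(−2κx) dx = j!/(2κ)^(j+1).
State is unnormalized: ∫|ψ|² dx = 0.057740, and ∫ψ*·x³·ψ dx = 0.32543, so ⟨x³⟩ = 0.32543 / 0.057740.
⟨x³⟩ = 5.6361.

5.636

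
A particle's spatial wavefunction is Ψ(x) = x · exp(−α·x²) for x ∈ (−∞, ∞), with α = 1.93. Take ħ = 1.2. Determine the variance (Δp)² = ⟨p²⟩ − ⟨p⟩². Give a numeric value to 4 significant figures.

8.338

Compute ⟨p⟩ and ⟨p²⟩ separately; (Δp)² = ⟨p²⟩ − ⟨p⟩².
Expand each integrand as polynomial × e^(−2αx²) and use ∫x^(2j)·e^(−2αx²) dx = (2j−1)!!/(4α)^j · √(π/(2α)), odd powers → 0; here √(π/(2α)) = 0.90216. Differentiate with the product rule, d/dx e^(−αx²) = −2αx·e^(−αx²).
Normalization: ∫|Ψ|² dx = 0.11686.
⟨p⟩ = 0.0000 and ⟨p²⟩ = 8.3376.
(Δp)² = 8.3376 − (0.0000)² = 8.3376.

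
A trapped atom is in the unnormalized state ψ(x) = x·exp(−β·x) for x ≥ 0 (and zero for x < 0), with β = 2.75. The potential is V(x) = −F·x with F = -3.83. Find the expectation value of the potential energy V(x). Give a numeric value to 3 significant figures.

2.09

⟨V⟩ = ∫ V(x)·|ψ|² dx / ∫|ψ|² dx.
Every integrand reduces to terms xʲ·e^(−2βx) on [0, ∞); use ∫₀^∞ xʲ·e^(−2βx) dx = j!/(2β)^(j+1).
State is unnormalized: ∫|ψ|² dx = 0.012021, and ∫ψ*·V(x)·ψ dx = 0.025113, so ⟨V⟩ = 0.025113 / 0.012021.
⟨V⟩ = 2.0891.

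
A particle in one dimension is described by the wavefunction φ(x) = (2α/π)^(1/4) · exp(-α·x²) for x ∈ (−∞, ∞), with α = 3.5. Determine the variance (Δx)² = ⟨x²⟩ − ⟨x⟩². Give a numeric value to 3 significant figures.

Compute ⟨x⟩ and ⟨x²⟩ separately, then (Δx)² = ⟨x²⟩ − ⟨x⟩².
Gaussian moments: ∫x^(2j)·e^(−2αx²) dx = (2j−1)!!/(4α)^j · √(π/(2α)), odd powers integrate to 0; here √(π/(2α)) = 0.66992.
⟨x⟩ = 0.0000 and ⟨x²⟩ = 0.071429.
(Δx)² = 0.071429 − (0.0000)² = 0.071429.

0.0714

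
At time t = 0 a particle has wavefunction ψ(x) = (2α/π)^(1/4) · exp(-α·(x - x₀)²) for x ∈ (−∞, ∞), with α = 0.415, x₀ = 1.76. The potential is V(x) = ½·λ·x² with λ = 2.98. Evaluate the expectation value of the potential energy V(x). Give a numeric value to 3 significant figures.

5.51

⟨V⟩ = ∫ V(x)·|ψ|² dx.
Gaussian moments (u = x − x₀): ∫u^(2j)·e^(−2αu²) du = (2j−1)!!/(4α)^j · √(π/(2α)), odd powers integrate to 0; here √(π/(2α)) = 1.9455.
⟨V⟩ = 5.5130.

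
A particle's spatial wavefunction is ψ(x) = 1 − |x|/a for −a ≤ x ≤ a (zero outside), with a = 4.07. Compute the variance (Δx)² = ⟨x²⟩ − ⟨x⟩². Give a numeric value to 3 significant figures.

1.66

Compute ⟨x⟩ and ⟨x²⟩ separately, then (Δx)² = ⟨x²⟩ − ⟨x⟩².
ψ is even, so ∫ over [−a, a] = 2∫₀ᵃ with ψ = 1 − x/a there: ∫₀ᵃ (1 − x/a)² dx = a/3, ∫₀ᵃ x²(1 − x/a)² dx = a³/30, ∫₀ᵃ x⁴(1 − x/a)² dx = a⁵/105.
Normalization: ∫|ψ|² dx = 2.7133.
⟨x⟩ = 0.0000 and ⟨x²⟩ = 1.6565.
(Δx)² = 1.6565 − (0.0000)² = 1.6565.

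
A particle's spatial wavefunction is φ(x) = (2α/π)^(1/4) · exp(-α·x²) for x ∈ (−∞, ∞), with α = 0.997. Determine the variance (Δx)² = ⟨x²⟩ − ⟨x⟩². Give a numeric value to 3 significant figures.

0.251

Compute ⟨x⟩ and ⟨x²⟩ separately, then (Δx)² = ⟨x²⟩ − ⟨x⟩².
Gaussian moments: ∫x^(2j)·e^(−2αx²) dx = (2j−1)!!/(4α)^j · √(π/(2α)), odd powers integrate to 0; here √(π/(2α)) = 1.2552.
⟨x⟩ = 0.0000 and ⟨x²⟩ = 0.25075.
(Δx)² = 0.25075 − (0.0000)² = 0.25075.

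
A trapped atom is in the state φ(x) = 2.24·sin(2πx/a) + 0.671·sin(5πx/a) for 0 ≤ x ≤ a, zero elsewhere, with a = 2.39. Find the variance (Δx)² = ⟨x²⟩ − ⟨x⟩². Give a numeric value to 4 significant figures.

Compute ⟨x⟩ and ⟨x²⟩ separately, then (Δx)² = ⟨x²⟩ − ⟨x⟩².
On 0 ≤ x ≤ a (j ≠ l): ∫sin²(jπx/a) dx = a/2, ∫sin(jπx/a)·sin(lπx/a) dx = 0; diagonal moments ∫x·sin²(jπx/a) dx = a²/4, ∫x²·sin²(jπx/a) dx = a³·(1/6 − 1/(4j²π²)); cross terms ∫x·sin(jπx/a)·sin(lπx/a) dx = 0 for j + l even and −4jla²/(π²(j² − l²)²) for j + l odd, ∫x²·sin(jπx/a)·sin(lπx/a) dx = (−1)^(j+l)·4jla³/(π²(j² − l²)²); higher powers the same way via product-to-sum and parts.
Normalization: ∫|φ|² dx = 6.5341.
⟨x⟩ = 1.1708 and ⟨x²⟩ = 1.7790.
(Δx)² = 1.7790 − (1.1708)² = 0.40808.

0.4081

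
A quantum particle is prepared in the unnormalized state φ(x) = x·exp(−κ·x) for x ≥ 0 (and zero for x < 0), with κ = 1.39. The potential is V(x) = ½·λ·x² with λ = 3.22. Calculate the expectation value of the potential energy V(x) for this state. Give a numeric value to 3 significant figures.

2.50

⟨V⟩ = ∫ V(x)·|φ|² dx / ∫|φ|² dx.
Every integrand reduces to terms xʲ·e^(−2κx) on [0, ∞); use ∫₀^∞ xʲ·e^(−2κx) dx = j!/(2κ)^(j+1).
State is unnormalized: ∫|φ|² dx = 0.093088, and ∫φ*·V(x)·φ dx = 0.23271, so ⟨V⟩ = 0.23271 / 0.093088.
⟨V⟩ = 2.4999.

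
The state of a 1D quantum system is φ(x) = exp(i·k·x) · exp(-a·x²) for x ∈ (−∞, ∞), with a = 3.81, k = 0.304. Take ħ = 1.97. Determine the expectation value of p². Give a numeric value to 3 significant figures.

p² φ = −ħ² d²φ/dx²; ⟨p²⟩ = −ħ² ∫ φ*·φ'' dx / ∫|φ|² dx.
Gaussian moments: ∫x^(2j)·e^(−2ax²) dx = (2j−1)!!/(4a)^j · √(π/(2a)), odd powers integrate to 0; here √(π/(2a)) = 0.64209. Derivatives: φ′ = (ik − 2ax)·φ, φ″ = ((ik − 2ax)² − 2a)·φ; the odd-in-x pieces drop out.
State is unnormalized: ∫|φ|² dx = 0.64209, and ∫φ*·(−ħ² φ'') dx = 9.7244, so ⟨p²⟩ = 9.7244 / 0.64209.
⟨p²⟩ = 15.145.

15.1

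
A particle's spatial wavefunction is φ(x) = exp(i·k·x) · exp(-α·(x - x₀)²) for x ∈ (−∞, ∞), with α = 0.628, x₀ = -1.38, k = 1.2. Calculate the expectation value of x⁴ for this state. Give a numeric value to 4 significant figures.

8.651

⟨x⁴⟩ = ∫ x⁴·|φ|² dx / ∫|φ|² dx (integrals over the domain).
Gaussian moments (u = x − x₀): ∫u^(2j)·e^(−2αu²) du = (2j−1)!!/(4α)^j · √(π/(2α)), odd powers integrate to 0; here √(π/(2α)) = 1.5815.
State is unnormalized: ∫|φ|² dx = 1.5815, and ∫φ*·x⁴·φ dx = 13.682, so ⟨x⁴⟩ = 13.682 / 1.5815.
⟨x⁴⟩ = 8.6509.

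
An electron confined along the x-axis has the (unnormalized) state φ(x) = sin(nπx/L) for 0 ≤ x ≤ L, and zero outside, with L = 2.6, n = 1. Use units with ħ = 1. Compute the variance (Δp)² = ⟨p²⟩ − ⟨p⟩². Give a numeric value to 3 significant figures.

Compute ⟨p⟩ and ⟨p²⟩ separately; (Δp)² = ⟨p²⟩ − ⟨p⟩².
d/dx sin(nπx/L) = (nπ/L)·cos(nπx/L) and d²/dx² sin(nπx/L) = −(nπ/L)²·sin(nπx/L); on 0 ≤ x ≤ L, ∫sin²(nπx/L) dx = L/2 and ∫sin(nπx/L)·cos(nπx/L) dx = 0.
Normalization: ∫|φ|² dx = 1.3000.
⟨p⟩ = 0.0000 and ⟨p²⟩ = 1.4600.
(Δp)² = 1.4600 − (0.0000)² = 1.4600.

1.46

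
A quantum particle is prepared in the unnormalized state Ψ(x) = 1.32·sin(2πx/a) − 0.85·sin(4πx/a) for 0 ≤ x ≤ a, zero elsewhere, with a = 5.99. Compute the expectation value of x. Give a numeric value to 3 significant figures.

⟨x⟩ = ∫ x·|Ψ|² dx / ∫|Ψ|² dx (integrals over the domain).
On 0 ≤ x ≤ a (j ≠ l): ∫sin²(jπx/a) dx = a/2, ∫sin(jπx/a)·sin(lπx/a) dx = 0; diagonal moments ∫x·sin²(jπx/a) dx = a²/4, ∫x²·sin²(jπx/a) dx = a³·(1/6 − 1/(4j²π²)); cross terms ∫x·sin(jπx/a)·sin(lπx/a) dx = 0 for j + l even and −4jla²/(π²(j² − l²)²) for j + l odd, ∫x²·sin(jπx/a)·sin(lπx/a) dx = (−1)^(j+l)·4jla³/(π²(j² − l²)²); higher powers the same way via product-to-sum and parts.
State is unnormalized: ∫|Ψ|² dx = 7.3824, and ∫Ψ*·x·Ψ dx = 22.110, so ⟨x⟩ = 22.110 / 7.3824.
⟨x⟩ = 2.9950.

3.00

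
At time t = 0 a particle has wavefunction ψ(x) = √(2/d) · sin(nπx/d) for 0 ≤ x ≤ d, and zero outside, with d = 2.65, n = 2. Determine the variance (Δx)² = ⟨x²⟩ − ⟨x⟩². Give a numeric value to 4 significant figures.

0.4963

Compute ⟨x⟩ and ⟨x²⟩ separately, then (Δx)² = ⟨x²⟩ − ⟨x⟩².
With sin²θ = (1 − cos2θ)/2 on 0 ≤ x ≤ d: ∫sin²(nπx/d) dx = d/2, ∫x·sin²(nπx/d) dx = d²/4, ∫x²·sin²(nπx/d) dx = d³·(1/6 − 1/(4n²π²)); higher powers xᵏ the same way, integrating xᵏ·cos(2nπx/d) by parts.
⟨x⟩ = 1.3250 and ⟨x²⟩ = 2.2519.
(Δx)² = 2.2519 − (1.3250)² = 0.49627.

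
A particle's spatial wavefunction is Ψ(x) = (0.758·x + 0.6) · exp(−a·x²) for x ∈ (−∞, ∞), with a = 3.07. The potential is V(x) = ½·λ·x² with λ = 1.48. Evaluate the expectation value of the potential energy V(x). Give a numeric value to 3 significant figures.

⟨V⟩ = ∫ V(x)·|Ψ|² dx / ∫|Ψ|² dx.
Expand each integrand as polynomial × e^(−2ax²) and use ∫x^(2j)·e^(−2ax²) dx = (2j−1)!!/(4a)^j · √(π/(2a)), odd powers → 0; here √(π/(2a)) = 0.71530.
State is unnormalized: ∫|Ψ|² dx = 0.29098, and ∫Ψ*·V(x)·Ψ dx = 0.021568, so ⟨V⟩ = 0.021568 / 0.29098.
⟨V⟩ = 0.074123.

0.0741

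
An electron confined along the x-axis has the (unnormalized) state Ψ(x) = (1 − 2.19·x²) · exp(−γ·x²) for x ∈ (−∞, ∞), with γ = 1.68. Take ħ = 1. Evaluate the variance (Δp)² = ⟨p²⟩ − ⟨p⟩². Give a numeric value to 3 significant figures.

6.03

Compute ⟨p⟩ and ⟨p²⟩ separately; (Δp)² = ⟨p²⟩ − ⟨p⟩².
Expand each integrand as polynomial × e^(−2γx²) and use ∫x^(2j)·e^(−2γx²) dx = (2j−1)!!/(4γ)^j · √(π/(2γ)), odd powers → 0; here √(π/(2γ)) = 0.96695. Differentiate with the product rule, d/dx e^(−γx²) = −2γx·e^(−γx²).
Normalization: ∫|Ψ|² dx = 0.64480.
⟨p⟩ = 0.0000 and ⟨p²⟩ = 6.0345.
(Δp)² = 6.0345 − (0.0000)² = 6.0345.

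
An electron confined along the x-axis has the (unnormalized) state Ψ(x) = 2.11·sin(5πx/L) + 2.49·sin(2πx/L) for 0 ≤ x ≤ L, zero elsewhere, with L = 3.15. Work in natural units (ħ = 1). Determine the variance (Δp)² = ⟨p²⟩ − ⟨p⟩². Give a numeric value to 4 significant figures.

12.71

Compute ⟨p⟩ and ⟨p²⟩ separately; (Δp)² = ⟨p²⟩ − ⟨p⟩².
d²/dx² sin(jπx/L) = −(jπ/L)²·sin(jπx/L); on 0 ≤ x ≤ L, ∫sin²(jπx/L) dx = L/2 and ∫sin(jπx/L)·sin(lπx/L) dx = 0 for j ≠ l, so only diagonal terms survive in ∫|Ψ|² and ∫Ψ·Ψ″; ∫Ψ·Ψ′ dx = [Ψ²/2] between the walls = 0.
Normalization: ∫|Ψ|² dx = 16.777.
⟨p⟩ = 0.0000 and ⟨p²⟩ = 12.709.
(Δp)² = 12.709 − (0.0000)² = 12.709.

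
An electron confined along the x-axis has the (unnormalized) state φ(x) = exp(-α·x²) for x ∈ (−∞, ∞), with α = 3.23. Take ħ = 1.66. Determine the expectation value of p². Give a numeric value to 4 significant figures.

p² φ = −ħ² d²φ/dx²; ⟨p²⟩ = −ħ² ∫ φ*·φ'' dx / ∫|φ|² dx.
Gaussian moments: ∫x^(2j)·e^(−2αx²) dx = (2j−1)!!/(4α)^j · √(π/(2α)), odd powers integrate to 0; here √(π/(2α)) = 0.69736. Derivatives: d/dx e^(−αx²) = −2αx·e^(−αx²), d²/dx² e^(−αx²) = (4α²x² − 2α)·e^(−αx²).
State is unnormalized: ∫|φ|² dx = 0.69736, and ∫φ*·(−ħ² φ'') dx = 6.2069, so ⟨p²⟩ = 6.2069 / 0.69736.
⟨p²⟩ = 8.9006.

8.901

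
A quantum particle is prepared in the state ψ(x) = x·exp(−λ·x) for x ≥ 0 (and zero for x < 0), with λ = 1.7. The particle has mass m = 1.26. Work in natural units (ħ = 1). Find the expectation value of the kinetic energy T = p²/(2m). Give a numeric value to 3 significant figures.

T = −(ħ²/2m) d²/dx², so ⟨T⟩ = −(ħ²/2m) ∫ ψ*·ψ'' dx / ∫|ψ|² dx; with m = 1.26.
Differentiate x·exp(−λ·x) with the product rule; every integrand then reduces to terms xʲ·e^(−2λx) on [0, ∞), with ∫₀^∞ xʲ·e^(−2λx) dx = j!/(2λ)^(j+1).
State is unnormalized: ∫|ψ|² dx = 0.050885, and ∫ψ*·(−ħ²/2m · ψ'') dx = 0.058357, so ⟨T⟩ = 0.058357 / 0.050885.
⟨T⟩ = 1.1468.

1.15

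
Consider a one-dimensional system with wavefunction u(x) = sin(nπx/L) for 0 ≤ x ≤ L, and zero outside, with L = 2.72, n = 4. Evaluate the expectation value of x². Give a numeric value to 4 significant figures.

2.443

⟨x²⟩ = ∫ x²·|u|² dx / ∫|u|² dx (integrals over the domain).
With sin²θ = (1 − cos2θ)/2 on 0 ≤ x ≤ L: ∫sin²(nπx/L) dx = L/2, ∫x·sin²(nπx/L) dx = L²/4, ∫x²·sin²(nπx/L) dx = L³·(1/6 − 1/(4n²π²)); higher powers xᵏ the same way, integrating xᵏ·cos(2nπx/L) by parts.
State is unnormalized: ∫|u|² dx = 1.3600, and ∫u*·x²·u dx = 3.3221, so ⟨x²⟩ = 3.3221 / 1.3600.
⟨x²⟩ = 2.4427.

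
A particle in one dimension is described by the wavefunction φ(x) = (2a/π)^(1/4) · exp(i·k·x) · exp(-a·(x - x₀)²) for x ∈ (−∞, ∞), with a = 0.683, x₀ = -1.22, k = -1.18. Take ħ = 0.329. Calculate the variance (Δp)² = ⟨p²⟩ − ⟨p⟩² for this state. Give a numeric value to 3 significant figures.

0.0739

Compute ⟨p⟩ and ⟨p²⟩ separately; (Δp)² = ⟨p²⟩ − ⟨p⟩².
Gaussian moments (u = x − x₀): ∫u^(2j)·e^(−2au²) du = (2j−1)!!/(4a)^j · √(π/(2a)), odd powers integrate to 0; here √(π/(2a)) = 1.5165. Derivatives: φ′ = (ik − 2au)·φ, φ″ = ((ik − 2au)² − 2a)·φ; the odd-in-u pieces drop out.
⟨p⟩ = -0.38822 and ⟨p²⟩ = 0.22464.
(Δp)² = 0.22464 − (-0.38822)² = 0.073929.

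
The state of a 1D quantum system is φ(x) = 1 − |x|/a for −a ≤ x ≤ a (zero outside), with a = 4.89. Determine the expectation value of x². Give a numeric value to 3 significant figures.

2.39

⟨x²⟩ = ∫ x²·|φ|² dx / ∫|φ|² dx (integrals over the domain).
φ is even, so ∫ over [−a, a] = 2∫₀ᵃ with φ = 1 − x/a there: ∫₀ᵃ (1 − x/a)² dx = a/3, ∫₀ᵃ x²(1 − x/a)² dx = a³/30, ∫₀ᵃ x⁴(1 − x/a)² dx = a⁵/105.
State is unnormalized: ∫|φ|² dx = 3.2600, and ∫φ*·x²·φ dx = 7.7953, so ⟨x²⟩ = 7.7953 / 3.2600.
⟨x²⟩ = 2.3912.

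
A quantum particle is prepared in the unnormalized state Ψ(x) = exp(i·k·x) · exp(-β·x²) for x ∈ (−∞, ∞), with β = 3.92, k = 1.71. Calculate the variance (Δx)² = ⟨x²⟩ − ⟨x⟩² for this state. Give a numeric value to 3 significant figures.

0.0638

Compute ⟨x⟩ and ⟨x²⟩ separately, then (Δx)² = ⟨x²⟩ − ⟨x⟩².
Gaussian moments: ∫x^(2j)·e^(−2βx²) dx = (2j−1)!!/(4β)^j · √(π/(2β)), odd powers integrate to 0; here √(π/(2β)) = 0.63302.
Normalization: ∫|Ψ|² dx = 0.63302.
⟨x⟩ = 0.0000 and ⟨x²⟩ = 0.063776.
(Δx)² = 0.063776 − (0.0000)² = 0.063776.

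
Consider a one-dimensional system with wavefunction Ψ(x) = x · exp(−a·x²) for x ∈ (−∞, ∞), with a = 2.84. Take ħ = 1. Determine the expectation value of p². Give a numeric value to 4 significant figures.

p² Ψ = −ħ² d²Ψ/dx²; ⟨p²⟩ = −ħ² ∫ Ψ*·Ψ'' dx / ∫|Ψ|² dx.
Expand each integrand as polynomial × e^(−2ax²) and use ∫x^(2j)·e^(−2ax²) dx = (2j−1)!!/(4a)^j · √(π/(2a)), odd powers → 0; here √(π/(2a)) = 0.74371. Differentiate with the product rule, d/dx e^(−ax²) = −2ax·e^(−ax²).
State is unnormalized: ∫|Ψ|² dx = 0.065467, and ∫Ψ*·(−ħ² Ψ'') dx = 0.55778, so ⟨p²⟩ = 0.55778 / 0.065467.
⟨p²⟩ = 8.5200.

8.520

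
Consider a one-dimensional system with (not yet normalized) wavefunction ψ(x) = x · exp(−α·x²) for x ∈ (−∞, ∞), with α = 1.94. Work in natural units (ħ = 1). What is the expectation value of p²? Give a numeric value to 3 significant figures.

5.82

p² ψ = −ħ² d²ψ/dx²; ⟨p²⟩ = −ħ² ∫ ψ*·ψ'' dx / ∫|ψ|² dx.
Expand each integrand as polynomial × e^(−2αx²) and use ∫x^(2j)·e^(−2αx²) dx = (2j−1)!!/(4α)^j · √(π/(2α)), odd powers → 0; here √(π/(2α)) = 0.89983. Differentiate with the product rule, d/dx e^(−αx²) = −2αx·e^(−αx²).
State is unnormalized: ∫|ψ|² dx = 0.11596, and ∫ψ*·(−ħ² ψ'') dx = 0.67487, so ⟨p²⟩ = 0.67487 / 0.11596.
⟨p²⟩ = 5.8200.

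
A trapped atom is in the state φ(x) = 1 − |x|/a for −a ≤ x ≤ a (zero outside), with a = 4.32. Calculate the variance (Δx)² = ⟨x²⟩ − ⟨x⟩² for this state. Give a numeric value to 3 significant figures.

Compute ⟨x⟩ and ⟨x²⟩ separately, then (Δx)² = ⟨x²⟩ − ⟨x⟩².
φ is even, so ∫ over [−a, a] = 2∫₀ᵃ with φ = 1 − x/a there: ∫₀ᵃ (1 − x/a)² dx = a/3, ∫₀ᵃ x²(1 − x/a)² dx = a³/30, ∫₀ᵃ x⁴(1 − x/a)² dx = a⁵/105.
Normalization: ∫|φ|² dx = 2.8800.
⟨x⟩ = 0.0000 and ⟨x²⟩ = 1.8662.
(Δx)² = 1.8662 − (0.0000)² = 1.8662.

1.87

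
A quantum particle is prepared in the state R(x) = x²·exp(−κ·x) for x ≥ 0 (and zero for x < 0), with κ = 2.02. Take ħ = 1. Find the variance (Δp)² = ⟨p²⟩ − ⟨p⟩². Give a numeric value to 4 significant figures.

1.360

Compute ⟨p⟩ and ⟨p²⟩ separately; (Δp)² = ⟨p²⟩ − ⟨p⟩².
Differentiate x²·exp(−κ·x) with the product rule; every integrand then reduces to terms xʲ·e^(−2κx) on [0, ∞), with ∫₀^∞ xʲ·e^(−2κx) dx = j!/(2κ)^(j+1).
Normalization: ∫|R|² dx = 0.022300.
⟨p⟩ = 0.0000 and ⟨p²⟩ = 1.3601.
(Δp)² = 1.3601 − (0.0000)² = 1.3601.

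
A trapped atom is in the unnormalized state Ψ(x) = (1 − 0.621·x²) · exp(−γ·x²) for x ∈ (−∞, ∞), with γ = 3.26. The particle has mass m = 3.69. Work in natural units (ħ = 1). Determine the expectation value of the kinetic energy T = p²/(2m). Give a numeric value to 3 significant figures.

0.538

T = −(ħ²/2m) d²/dx², so ⟨T⟩ = −(ħ²/2m) ∫ Ψ*·Ψ'' dx / ∫|Ψ|² dx; with m = 3.69.
Expand each integrand as polynomial × e^(−2γx²) and use ∫x^(2j)·e^(−2γx²) dx = (2j−1)!!/(4γ)^j · √(π/(2γ)), odd powers → 0; here √(π/(2γ)) = 0.69415. Differentiate with the product rule, d/dx e^(−γx²) = −2γx·e^(−γx²).
State is unnormalized: ∫|Ψ|² dx = 0.63276, and ∫Ψ*·(−ħ²/2m · Ψ'') dx = 0.34070, so ⟨T⟩ = 0.34070 / 0.63276.
⟨T⟩ = 0.53844.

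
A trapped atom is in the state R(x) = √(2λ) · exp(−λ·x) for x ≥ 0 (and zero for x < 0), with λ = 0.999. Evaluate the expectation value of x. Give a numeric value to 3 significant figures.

⟨x⟩ = ∫ x·|R|² dx (integrals over the domain).
Every integrand reduces to terms xʲ·e^(−2λx) on [0, ∞); use ∫₀^∞ xʲ·e^(−2λx) dx = j!/(2λ)^(j+1).
⟨x⟩ = 0.50050.

0.501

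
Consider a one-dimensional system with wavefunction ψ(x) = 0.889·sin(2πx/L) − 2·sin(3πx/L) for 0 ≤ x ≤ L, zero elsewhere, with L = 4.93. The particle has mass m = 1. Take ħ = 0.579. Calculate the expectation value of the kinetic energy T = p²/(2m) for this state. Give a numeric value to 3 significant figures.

T = −(ħ²/2m) d²/dx², so ⟨T⟩ = −(ħ²/2m) ∫ ψ*·ψ'' dx / ∫|ψ|² dx; with m = 1.
d²/dx² sin(jπx/L) = −(jπ/L)²·sin(jπx/L); on 0 ≤ x ≤ L, ∫sin²(jπx/L) dx = L/2 and ∫sin(jπx/L)·sin(lπx/L) dx = 0 for j ≠ l, so only diagonal terms survive in ∫|ψ|² and ∫ψ·ψ″; ∫ψ·ψ′ dx = [ψ²/2] between the walls = 0.
State is unnormalized: ∫|ψ|² dx = 11.808, and ∫ψ*·(−ħ²/2m · ψ'') dx = 6.5706, so ⟨T⟩ = 6.5706 / 11.808.
⟨T⟩ = 0.55645.

0.556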